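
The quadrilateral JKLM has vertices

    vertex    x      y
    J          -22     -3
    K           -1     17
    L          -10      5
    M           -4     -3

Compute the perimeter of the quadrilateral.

|JK| = √((21)² + (20)²) = √841 = 29
|KL| = √((-9)² + (-12)²) = √225 = 15
|LM| = √((6)² + (-8)²) = √100 = 10
|MJ| = √((-18)² + (0)²) = √324 = 18
Perimeter = 29 + 15 + 10 + 18 = 72.

72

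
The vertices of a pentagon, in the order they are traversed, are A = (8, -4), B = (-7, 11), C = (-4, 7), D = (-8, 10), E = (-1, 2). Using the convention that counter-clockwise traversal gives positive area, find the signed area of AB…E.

Σ = (60) + (-5) + (16) + (-6) + (-12) = 53
Signed area = Σ/2 = 26.5 (positive ⇒ counter-clockwise traversal).

26.5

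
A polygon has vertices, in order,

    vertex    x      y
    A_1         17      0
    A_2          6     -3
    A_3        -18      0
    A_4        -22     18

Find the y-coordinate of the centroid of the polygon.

Apply Gauss's area formula. First the cross-terms c_i = x_i·y_{i+1} − x_{i+1}·y_i:
  -51, -54, -324, -306  ⇒  2A = -735, A = -367.5.
Then Σ (y_i + y_{i+1})·c_i = -11025, so ȳ = -11025 / (6·(-367.5)) = 5.

5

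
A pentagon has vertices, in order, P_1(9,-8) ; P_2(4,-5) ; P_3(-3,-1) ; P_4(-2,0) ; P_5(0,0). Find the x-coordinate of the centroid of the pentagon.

Apply the shoelace formula. First the cross-terms c_i = x_i·y_{i+1} − x_{i+1}·y_i:
  -13, -19, -2, 0, 0  ⇒  2A = -34, A = -17.
Then Σ (x_i + x_{i+1})·c_i = -178, so x̄ = -178 / (6·(-17)) = 89/51.

89/51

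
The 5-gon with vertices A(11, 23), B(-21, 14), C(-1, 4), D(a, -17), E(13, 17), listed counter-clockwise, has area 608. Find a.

23

Write out the shoelace sum; only the two edges meeting at D involve a:
2·Area = [((-1)·(-17) − a·4) + (a·17 − 13·(-17))] + 679
       = 13·a + 917 = 1216
⇒ a = 23.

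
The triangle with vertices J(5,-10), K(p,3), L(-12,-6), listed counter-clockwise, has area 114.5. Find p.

The doubled signed area Σ (x_i y_{i+1} − x_{i+1} y_i) is linear in p.
With p=0 it equals 201; the coefficient of p is 4 (from the two edges through K).
So 4·p + 201 = 2·114.5 = 229 ⇒ p = 7.

7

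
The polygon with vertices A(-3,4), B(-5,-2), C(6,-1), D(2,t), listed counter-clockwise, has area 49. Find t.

5

Write out the shoelace sum; only the two edges meeting at D involve t:
2·Area = [(6·t − 2·(-1)) + (2·4 − (-3)·t)] + 43
       = 9·t + 53 = 98
⇒ t = 5.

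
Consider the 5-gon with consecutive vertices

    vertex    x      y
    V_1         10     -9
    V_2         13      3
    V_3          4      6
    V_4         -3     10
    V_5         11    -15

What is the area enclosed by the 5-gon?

128.5

Σ = (147) + (66) + (58) + (-65) + (51) = 257
Area = |Σ|/2 = 128.5.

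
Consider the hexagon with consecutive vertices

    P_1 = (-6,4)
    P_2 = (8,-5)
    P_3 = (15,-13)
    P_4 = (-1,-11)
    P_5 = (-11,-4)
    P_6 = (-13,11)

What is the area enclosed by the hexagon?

Cross-terms: -2, -29, -178, -117, -173, 14  ⇒  Σ = -485
Area = |Σ|/2 = 242.5.

242.5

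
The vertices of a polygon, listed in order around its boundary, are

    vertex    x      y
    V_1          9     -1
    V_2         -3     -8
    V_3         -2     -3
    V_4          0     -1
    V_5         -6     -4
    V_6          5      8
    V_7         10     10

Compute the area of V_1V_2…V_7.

Σ = (-75) + (-7) + (2) + (-6) + (-28) + (-30) + (-100) = -244
Area = |Σ|/2 = 122.

122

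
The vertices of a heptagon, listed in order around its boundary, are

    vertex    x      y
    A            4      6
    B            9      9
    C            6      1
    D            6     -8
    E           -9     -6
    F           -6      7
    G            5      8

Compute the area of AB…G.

Apply the shoelace formula: 2A = Σ (x_i·y_{i+1} − x_{i+1}·y_i), indices taken mod 7.
Σ = (-18) + (-45) + (-54) + (-108) + (-99) + (-83) + (-2) = -409
Area = |Σ|/2 = 204.5.

204.5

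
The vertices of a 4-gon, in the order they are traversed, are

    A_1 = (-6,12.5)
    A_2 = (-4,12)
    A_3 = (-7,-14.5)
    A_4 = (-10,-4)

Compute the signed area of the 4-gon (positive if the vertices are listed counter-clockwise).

Apply the surveyor's formula: 2A = Σ (x_i·y_{i+1} − x_{i+1}·y_i), indices taken mod 4.
Cross-terms: -22, 142, -117, -149  ⇒  Σ = -146
Signed area = Σ/2 = -73 (negative ⇒ clockwise traversal).

-73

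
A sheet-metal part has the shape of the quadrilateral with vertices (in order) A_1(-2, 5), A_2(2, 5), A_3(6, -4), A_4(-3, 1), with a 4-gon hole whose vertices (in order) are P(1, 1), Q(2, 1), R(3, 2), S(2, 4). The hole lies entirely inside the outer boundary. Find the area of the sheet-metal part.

Outer boundary:
Apply Gauss's area formula: 2A = Σ (x_i·y_{i+1} − x_{i+1}·y_i), indices taken mod 4.
Σ = (-20) + (-38) + (-6) + (-13) = -77
Area = |Σ|/2 = 38.5.
Hole:
Apply Gauss's area formula: 2A = Σ (x_i·y_{i+1} − x_{i+1}·y_i), indices taken mod 4.
P→Q: (1)(1) − (2)(1) = -1
Q→R: (2)(2) − (3)(1) = 1
R→S: (3)(4) − (2)(2) = 8
S→P: (2)(1) − (1)(4) = -2
Σ = 6
Area = |Σ|/2 = 3.
Net area = 38.5 − 3 = 35.5.

35.5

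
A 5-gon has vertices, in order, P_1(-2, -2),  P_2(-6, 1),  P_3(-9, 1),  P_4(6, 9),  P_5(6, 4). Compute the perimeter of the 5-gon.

|P_1P_2| = √((-4)² + (3)²) = √25 = 5
|P_2P_3| = √((-3)² + (0)²) = √9 = 3
|P_3P_4| = √((15)² + (8)²) = √289 = 17
|P_4P_5| = √((0)² + (-5)²) = √25 = 5
|P_5P_1| = √((-8)² + (-6)²) = √100 = 10
Perimeter = 5 + 3 + 17 + 5 + 10 = 40.

40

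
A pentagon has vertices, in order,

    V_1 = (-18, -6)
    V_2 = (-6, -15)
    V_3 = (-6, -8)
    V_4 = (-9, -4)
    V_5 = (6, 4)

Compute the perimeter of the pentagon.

70

|V_1V_2| = √((12)² + (-9)²) = √225 = 15
|V_2V_3| = √((0)² + (7)²) = √49 = 7
|V_3V_4| = √((-3)² + (4)²) = √25 = 5
|V_4V_5| = √((15)² + (8)²) = √289 = 17
|V_5V_1| = √((-24)² + (-10)²) = √676 = 26
Perimeter = 15 + 7 + 5 + 17 + 26 = 70.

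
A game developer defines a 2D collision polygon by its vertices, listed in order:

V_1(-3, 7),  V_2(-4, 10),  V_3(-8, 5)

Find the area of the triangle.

Cross-terms: -2, 60, -41  ⇒  Σ = 17
Area = |Σ|/2 = 8.5.

8.5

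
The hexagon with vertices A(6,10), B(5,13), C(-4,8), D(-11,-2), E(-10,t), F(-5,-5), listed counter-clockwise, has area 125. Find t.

-4

The doubled signed area Σ (x_i y_{i+1} − x_{i+1} y_i) is linear in t.
With t=0 it equals 226; the coefficient of t is -6 (from the two edges through E).
So -6·t + 226 = 2·125 = 250 ⇒ t = -4.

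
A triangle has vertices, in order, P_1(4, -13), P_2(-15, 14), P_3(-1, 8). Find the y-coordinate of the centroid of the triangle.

Apply the surveyor's formula. First the cross-terms c_i = x_i·y_{i+1} − x_{i+1}·y_i:
  -139, -106, -19  ⇒  2A = -264, A = -132.
Then Σ (y_i + y_{i+1})·c_i = -2376, so ȳ = -2376 / (6·(-132)) = 3.

3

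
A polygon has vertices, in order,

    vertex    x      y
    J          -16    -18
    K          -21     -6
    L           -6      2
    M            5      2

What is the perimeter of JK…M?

|JK| = √((-5)² + (12)²) = √169 = 13
|KL| = √((15)² + (8)²) = √289 = 17
|LM| = √((11)² + (0)²) = √121 = 11
|MJ| = √((-21)² + (-20)²) = √841 = 29
Perimeter = 13 + 17 + 11 + 29 = 70.

70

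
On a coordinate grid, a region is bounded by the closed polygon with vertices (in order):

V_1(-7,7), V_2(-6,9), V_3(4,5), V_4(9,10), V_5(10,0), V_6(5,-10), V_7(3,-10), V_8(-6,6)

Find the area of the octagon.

177

Σ = (-21) + (-66) + (-5) + (-100) + (-100) + (-20) + (-42) + (0) = -354
Area = |Σ|/2 = 177.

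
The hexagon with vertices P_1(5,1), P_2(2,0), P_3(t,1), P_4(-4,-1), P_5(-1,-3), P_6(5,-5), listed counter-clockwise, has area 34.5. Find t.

-4

Write out the shoelace sum; only the two edges meeting at P_3 involve t:
2·Area = [(2·1 − t·0) + (t·(-1) − (-4)·1)] + 59
       = -1·t + 65 = 69
⇒ t = -4.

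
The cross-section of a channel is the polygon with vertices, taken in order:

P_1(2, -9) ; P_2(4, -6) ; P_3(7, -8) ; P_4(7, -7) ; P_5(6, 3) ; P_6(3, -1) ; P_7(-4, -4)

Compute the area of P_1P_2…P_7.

58.5

Apply Gauss's area formula: 2A = Σ (x_i·y_{i+1} − x_{i+1}·y_i), indices taken mod 7.
Cross-terms: 24, 10, 7, 63, -15, -16, 44  ⇒  Σ = 117
Area = |Σ|/2 = 58.5.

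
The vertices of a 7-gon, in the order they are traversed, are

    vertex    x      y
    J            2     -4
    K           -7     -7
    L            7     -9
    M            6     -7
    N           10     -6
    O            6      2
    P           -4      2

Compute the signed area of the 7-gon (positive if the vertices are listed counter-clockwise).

Σ = (-42) + (112) + (5) + (34) + (56) + (20) + (12) = 197
Signed area = Σ/2 = 98.5 (positive ⇒ counter-clockwise traversal).

98.5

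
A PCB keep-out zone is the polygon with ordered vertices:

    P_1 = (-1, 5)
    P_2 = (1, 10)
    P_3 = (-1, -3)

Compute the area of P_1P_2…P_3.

Apply the shoelace (surveyor's) formula: 2A = Σ (x_i·y_{i+1} − x_{i+1}·y_i), indices taken mod 3.
Cross-terms: -15, 7, -8  ⇒  Σ = -16
Area = |Σ|/2 = 8.

8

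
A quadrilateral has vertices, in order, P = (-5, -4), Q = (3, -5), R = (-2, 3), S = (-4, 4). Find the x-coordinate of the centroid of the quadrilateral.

-141/76

Apply the shoelace formula. First the cross-terms c_i = x_i·y_{i+1} − x_{i+1}·y_i:
  37, -1, 4, 36  ⇒  2A = 76, A = 38.
Then Σ (x_i + x_{i+1})·c_i = -423, so x̄ = -423 / (6·38) = -141/76.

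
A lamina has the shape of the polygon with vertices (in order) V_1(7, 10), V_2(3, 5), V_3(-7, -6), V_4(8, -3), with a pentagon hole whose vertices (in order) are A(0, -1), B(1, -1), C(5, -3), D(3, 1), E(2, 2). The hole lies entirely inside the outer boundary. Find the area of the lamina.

Outer boundary:
Apply the shoelace (surveyor's) formula: 2A = Σ (x_i·y_{i+1} − x_{i+1}·y_i), indices taken mod 4.
Cross-terms: 5, 17, 69, 101  ⇒  Σ = 192
Area = |Σ|/2 = 96.
Hole:
A→B: (0)(-1) − (1)(-1) = 1
B→C: (1)(-3) − (5)(-1) = 2
C→D: (5)(1) − (3)(-3) = 14
D→E: (3)(2) − (2)(1) = 4
E→A: (2)(-1) − (0)(2) = -2
Σ = 19
Area = |Σ|/2 = 9.5.
Net area = 96 − 9.5 = 86.5.

86.5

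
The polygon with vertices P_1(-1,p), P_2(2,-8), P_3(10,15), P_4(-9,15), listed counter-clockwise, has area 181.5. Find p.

Write out the shoelace sum; only the two edges meeting at P_1 involve p:
2·Area = [((-9)·p − (-1)·15) + ((-1)·(-8) − 2·p)] + 395
       = -11·p + 418 = 363
⇒ p = 5.

5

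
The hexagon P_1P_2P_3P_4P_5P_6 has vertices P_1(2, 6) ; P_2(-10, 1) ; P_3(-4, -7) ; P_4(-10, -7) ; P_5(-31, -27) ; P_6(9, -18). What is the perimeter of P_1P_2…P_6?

|P_1P_2| = √((-12)² + (-5)²) = √169 = 13
|P_2P_3| = √((6)² + (-8)²) = √100 = 10
|P_3P_4| = √((-6)² + (0)²) = √36 = 6
|P_4P_5| = √((-21)² + (-20)²) = √841 = 29
|P_5P_6| = √((40)² + (9)²) = √1681 = 41
|P_6P_1| = √((-7)² + (24)²) = √625 = 25
Perimeter = 13 + 10 + 6 + 29 + 41 + 25 = 124.

124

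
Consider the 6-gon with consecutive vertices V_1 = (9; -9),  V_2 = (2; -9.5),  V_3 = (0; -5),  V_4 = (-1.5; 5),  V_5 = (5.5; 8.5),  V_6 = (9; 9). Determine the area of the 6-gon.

Apply the shoelace formula: 2A = Σ (x_i·y_{i+1} − x_{i+1}·y_i), indices taken mod 6.
Cross-terms: -67.5, -10, -7.5, -40.25, -27, -162  ⇒  Σ = -314.25
Area = |Σ|/2 = 157.125.

157.125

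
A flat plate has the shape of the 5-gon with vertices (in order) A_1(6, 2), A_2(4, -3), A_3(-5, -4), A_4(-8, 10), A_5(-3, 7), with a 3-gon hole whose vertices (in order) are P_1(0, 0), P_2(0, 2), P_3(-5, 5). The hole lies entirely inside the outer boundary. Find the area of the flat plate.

Outer boundary:
A_1→A_2: (6)(-3) − (4)(2) = -26
A_2→A_3: (4)(-4) − (-5)(-3) = -31
A_3→A_4: (-5)(10) − (-8)(-4) = -82
A_4→A_5: (-8)(7) − (-3)(10) = -26
A_5→A_1: (-3)(2) − (6)(7) = -48
Σ = -213
Area = |Σ|/2 = 106.5.
Hole:
Apply the shoelace (surveyor's) formula: 2A = Σ (x_i·y_{i+1} − x_{i+1}·y_i), indices taken mod 3.
P_1→P_2: (0)(2) − (0)(0) = 0
P_2→P_3: (0)(5) − (-5)(2) = 10
P_3→P_1: (-5)(0) − (0)(5) = 0
Σ = 10
Area = |Σ|/2 = 5.
Net area = 106.5 − 5 = 101.5.

101.5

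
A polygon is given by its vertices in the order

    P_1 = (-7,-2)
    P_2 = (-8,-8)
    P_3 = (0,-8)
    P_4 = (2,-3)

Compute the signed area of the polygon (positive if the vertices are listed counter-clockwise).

47.5

P_1→P_2: (-7)(-8) − (-8)(-2) = 40
P_2→P_3: (-8)(-8) − (0)(-8) = 64
P_3→P_4: (0)(-3) − (2)(-8) = 16
P_4→P_1: (2)(-2) − (-7)(-3) = -25
Σ = 95
Signed area = Σ/2 = 47.5 (positive ⇒ counter-clockwise traversal).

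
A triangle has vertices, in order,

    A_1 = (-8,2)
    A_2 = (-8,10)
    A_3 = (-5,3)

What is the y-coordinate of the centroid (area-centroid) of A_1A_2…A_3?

Apply the shoelace (surveyor's) formula. First the cross-terms c_i = x_i·y_{i+1} − x_{i+1}·y_i:
  -64, 26, 14  ⇒  2A = -24, A = -12.
Then Σ (y_i + y_{i+1})·c_i = -360, so ȳ = -360 / (6·(-12)) = 5.

5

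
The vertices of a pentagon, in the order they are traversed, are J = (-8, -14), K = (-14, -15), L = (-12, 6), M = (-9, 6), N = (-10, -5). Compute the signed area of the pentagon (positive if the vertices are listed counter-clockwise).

-76.5

Σ = (-76) + (-264) + (-18) + (105) + (100) = -153
Signed area = Σ/2 = -76.5 (negative ⇒ clockwise traversal).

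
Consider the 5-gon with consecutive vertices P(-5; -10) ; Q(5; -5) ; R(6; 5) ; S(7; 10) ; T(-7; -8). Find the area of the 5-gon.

Apply the shoelace (surveyor's) formula: 2A = Σ (x_i·y_{i+1} − x_{i+1}·y_i), indices taken mod 5.
Σ = (75) + (55) + (25) + (14) + (30) = 199
Area = |Σ|/2 = 99.5.

99.5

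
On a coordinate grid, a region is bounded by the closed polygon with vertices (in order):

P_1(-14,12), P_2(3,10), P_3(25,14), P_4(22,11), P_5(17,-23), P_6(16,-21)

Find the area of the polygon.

600.5

Apply the shoelace formula: 2A = Σ (x_i·y_{i+1} − x_{i+1}·y_i), indices taken mod 6.
Cross-terms: -176, -208, -33, -693, 11, -102  ⇒  Σ = -1201
Area = |Σ|/2 = 600.5.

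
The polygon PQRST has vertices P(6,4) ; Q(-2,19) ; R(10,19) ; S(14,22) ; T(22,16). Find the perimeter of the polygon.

64

|PQ| = √((-8)² + (15)²) = √289 = 17
|QR| = √((12)² + (0)²) = √144 = 12
|RS| = √((4)² + (3)²) = √25 = 5
|ST| = √((8)² + (-6)²) = √100 = 10
|TP| = √((-16)² + (-12)²) = √400 = 20
Perimeter = 17 + 12 + 5 + 10 + 20 = 64.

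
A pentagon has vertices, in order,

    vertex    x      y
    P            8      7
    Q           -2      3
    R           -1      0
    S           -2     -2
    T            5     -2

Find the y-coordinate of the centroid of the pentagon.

Apply the shoelace (surveyor's) formula. First the cross-terms c_i = x_i·y_{i+1} − x_{i+1}·y_i:
  38, 3, 2, 14, 51  ⇒  2A = 108, A = 54.
Then Σ (y_i + y_{i+1})·c_i = 584, so ȳ = 584 / (6·54) = 146/81.

146/81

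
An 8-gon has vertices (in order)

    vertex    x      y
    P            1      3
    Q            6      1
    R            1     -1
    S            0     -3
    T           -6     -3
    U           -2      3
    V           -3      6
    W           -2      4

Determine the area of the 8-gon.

41

P→Q: (1)(1) − (6)(3) = -17
Q→R: (6)(-1) − (1)(1) = -7
R→S: (1)(-3) − (0)(-1) = -3
S→T: (0)(-3) − (-6)(-3) = -18
T→U: (-6)(3) − (-2)(-3) = -24
U→V: (-2)(6) − (-3)(3) = -3
V→W: (-3)(4) − (-2)(6) = 0
W→P: (-2)(3) − (1)(4) = -10
Σ = -82
Area = |Σ|/2 = 41.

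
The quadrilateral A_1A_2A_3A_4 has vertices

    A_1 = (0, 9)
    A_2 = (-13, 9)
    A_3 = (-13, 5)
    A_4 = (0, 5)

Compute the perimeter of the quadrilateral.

|A_1A_2| = √((-13)² + (0)²) = √169 = 13
|A_2A_3| = √((0)² + (-4)²) = √16 = 4
|A_3A_4| = √((13)² + (0)²) = √169 = 13
|A_4A_1| = √((0)² + (4)²) = √16 = 4
Perimeter = 13 + 4 + 13 + 4 = 34.

34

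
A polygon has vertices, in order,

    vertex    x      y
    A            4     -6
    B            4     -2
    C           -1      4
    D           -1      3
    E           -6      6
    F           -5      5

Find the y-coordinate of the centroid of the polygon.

Apply Gauss's area formula. First the cross-terms c_i = x_i·y_{i+1} − x_{i+1}·y_i:
  16, 14, 1, 12, 0, 10  ⇒  2A = 53, A = 26.5.
Then Σ (y_i + y_{i+1})·c_i = 5, so ȳ = 5 / (6·26.5) = 5/159.

5/159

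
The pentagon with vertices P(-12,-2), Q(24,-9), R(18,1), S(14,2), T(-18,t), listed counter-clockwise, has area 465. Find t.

19

The doubled signed area Σ (x_i y_{i+1} − x_{i+1} y_i) is linear in t.
With t=0 it equals 436; the coefficient of t is 26 (from the two edges through T).
So 26·t + 436 = 2·465 = 930 ⇒ t = 19.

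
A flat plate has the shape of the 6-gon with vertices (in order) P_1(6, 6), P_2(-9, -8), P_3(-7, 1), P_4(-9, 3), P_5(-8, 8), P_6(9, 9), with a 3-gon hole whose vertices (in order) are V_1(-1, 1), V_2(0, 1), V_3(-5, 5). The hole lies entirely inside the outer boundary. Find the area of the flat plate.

Outer boundary:
P_1→P_2: (6)(-8) − (-9)(6) = 6
P_2→P_3: (-9)(1) − (-7)(-8) = -65
P_3→P_4: (-7)(3) − (-9)(1) = -12
P_4→P_5: (-9)(8) − (-8)(3) = -48
P_5→P_6: (-8)(9) − (9)(8) = -144
P_6→P_1: (9)(6) − (6)(9) = 0
Σ = -263
Area = |Σ|/2 = 131.5.
Hole:
Apply the shoelace (surveyor's) formula: 2A = Σ (x_i·y_{i+1} − x_{i+1}·y_i), indices taken mod 3.
Σ = (-1) + (5) + (0) = 4
Area = |Σ|/2 = 2.
Net area = 131.5 − 2 = 129.5.

129.5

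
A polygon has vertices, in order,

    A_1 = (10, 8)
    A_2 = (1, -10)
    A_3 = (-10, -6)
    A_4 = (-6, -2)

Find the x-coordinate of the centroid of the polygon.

Apply the shoelace formula. First the cross-terms c_i = x_i·y_{i+1} − x_{i+1}·y_i:
  -108, -106, -16, -28  ⇒  2A = -258, A = -129.
Then Σ (x_i + x_{i+1})·c_i = -90, so x̄ = -90 / (6·(-129)) = 5/43.

5/43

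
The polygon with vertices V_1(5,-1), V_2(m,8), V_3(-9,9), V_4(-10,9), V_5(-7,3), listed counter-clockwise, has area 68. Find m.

-1

The doubled signed area Σ (x_i y_{i+1} − x_{i+1} y_i) is linear in m.
With m=0 it equals 146; the coefficient of m is 10 (from the two edges through V_2).
So 10·m + 146 = 2·68 = 136 ⇒ m = -1.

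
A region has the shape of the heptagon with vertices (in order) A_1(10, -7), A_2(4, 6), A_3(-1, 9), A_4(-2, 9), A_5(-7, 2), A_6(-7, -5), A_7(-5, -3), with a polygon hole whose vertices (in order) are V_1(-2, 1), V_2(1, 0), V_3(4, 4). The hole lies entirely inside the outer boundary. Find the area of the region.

Outer boundary:
Apply the surveyor's formula: 2A = Σ (x_i·y_{i+1} − x_{i+1}·y_i), indices taken mod 7.
Σ = (88) + (42) + (9) + (59) + (49) + (-4) + (65) = 308
Area = |Σ|/2 = 154.
Hole:
Apply Gauss's area formula: 2A = Σ (x_i·y_{i+1} − x_{i+1}·y_i), indices taken mod 3.
Cross-terms: -1, 4, 12  ⇒  Σ = 15
Area = |Σ|/2 = 7.5.
Net area = 154 − 7.5 = 146.5.

146.5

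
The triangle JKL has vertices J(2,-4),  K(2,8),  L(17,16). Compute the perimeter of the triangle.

54

|JK| = √((0)² + (12)²) = √144 = 12
|KL| = √((15)² + (8)²) = √289 = 17
|LJ| = √((-15)² + (-20)²) = √625 = 25
Perimeter = 12 + 17 + 25 = 54.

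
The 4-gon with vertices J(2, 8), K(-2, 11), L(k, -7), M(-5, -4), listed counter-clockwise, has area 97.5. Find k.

Write out the shoelace sum; only the two edges meeting at L involve k:
2·Area = [((-2)·(-7) − k·11) + (k·(-4) − (-5)·(-7))] + 6
       = -15·k + -15 = 195
⇒ k = -14.

-14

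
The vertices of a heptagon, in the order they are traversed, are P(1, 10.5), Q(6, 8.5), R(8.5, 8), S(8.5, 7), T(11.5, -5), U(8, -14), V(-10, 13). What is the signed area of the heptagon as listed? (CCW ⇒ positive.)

Apply the shoelace formula: 2A = Σ (x_i·y_{i+1} − x_{i+1}·y_i), indices taken mod 7.
P→Q: (1)(8.5) − (6)(10.5) = -54.5
Q→R: (6)(8) − (8.5)(8.5) = -24.25
R→S: (8.5)(7) − (8.5)(8) = -8.5
S→T: (8.5)(-5) − (11.5)(7) = -123
T→U: (11.5)(-14) − (8)(-5) = -121
U→V: (8)(13) − (-10)(-14) = -36
V→P: (-10)(10.5) − (1)(13) = -118
Σ = -485.25
Signed area = Σ/2 = -242.625 (negative ⇒ clockwise traversal).

-242.625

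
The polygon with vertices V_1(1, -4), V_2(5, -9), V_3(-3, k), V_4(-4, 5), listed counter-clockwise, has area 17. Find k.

The doubled signed area Σ (x_i y_{i+1} − x_{i+1} y_i) is linear in k.
With k=0 it equals -20; the coefficient of k is 9 (from the two edges through V_3).
So 9·k + -20 = 2·17 = 34 ⇒ k = 6.

6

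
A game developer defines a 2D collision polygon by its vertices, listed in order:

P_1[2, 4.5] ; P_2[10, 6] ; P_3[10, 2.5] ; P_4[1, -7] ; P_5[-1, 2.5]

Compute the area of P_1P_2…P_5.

77.25

Apply Gauss's area formula: 2A = Σ (x_i·y_{i+1} − x_{i+1}·y_i), indices taken mod 5.
Cross-terms: -33, -35, -72.5, -4.5, -9.5  ⇒  Σ = -154.5
Area = |Σ|/2 = 77.25.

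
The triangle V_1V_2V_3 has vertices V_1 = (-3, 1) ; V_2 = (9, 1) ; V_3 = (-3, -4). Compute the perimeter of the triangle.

|V_1V_2| = √((12)² + (0)²) = √144 = 12
|V_2V_3| = √((-12)² + (-5)²) = √169 = 13
|V_3V_1| = √((0)² + (5)²) = √25 = 5
Perimeter = 12 + 13 + 5 = 30.

30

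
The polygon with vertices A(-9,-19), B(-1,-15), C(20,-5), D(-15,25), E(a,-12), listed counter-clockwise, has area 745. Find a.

-13

Write out the shoelace sum; only the two edges meeting at E involve a:
2·Area = [((-15)·(-12) − a·25) + (a·(-19) − (-9)·(-12))] + 846
       = -44·a + 918 = 1490
⇒ a = -13.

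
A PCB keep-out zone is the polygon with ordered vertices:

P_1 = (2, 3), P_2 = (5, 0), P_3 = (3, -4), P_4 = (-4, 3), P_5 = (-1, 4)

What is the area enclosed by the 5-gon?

33

Apply the shoelace (surveyor's) formula: 2A = Σ (x_i·y_{i+1} − x_{i+1}·y_i), indices taken mod 5.
P_1→P_2: (2)(0) − (5)(3) = -15
P_2→P_3: (5)(-4) − (3)(0) = -20
P_3→P_4: (3)(3) − (-4)(-4) = -7
P_4→P_5: (-4)(4) − (-1)(3) = -13
P_5→P_1: (-1)(3) − (2)(4) = -11
Σ = -66
Area = |Σ|/2 = 33.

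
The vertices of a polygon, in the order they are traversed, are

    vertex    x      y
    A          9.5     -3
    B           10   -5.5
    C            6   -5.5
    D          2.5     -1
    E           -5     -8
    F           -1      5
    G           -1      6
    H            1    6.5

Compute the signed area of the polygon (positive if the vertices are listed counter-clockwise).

Σ = (-22.25) + (-22) + (7.75) + (-25) + (-33) + (-1) + (-12.5) + (-64.75) = -172.75
Signed area = Σ/2 = -86.375 (negative ⇒ clockwise traversal).

-86.375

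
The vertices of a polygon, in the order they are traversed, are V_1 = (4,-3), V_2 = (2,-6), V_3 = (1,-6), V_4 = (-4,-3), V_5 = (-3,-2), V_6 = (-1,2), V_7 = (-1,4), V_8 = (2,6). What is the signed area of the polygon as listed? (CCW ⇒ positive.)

V_1→V_2: (4)(-6) − (2)(-3) = -18
V_2→V_3: (2)(-6) − (1)(-6) = -6
V_3→V_4: (1)(-3) − (-4)(-6) = -27
V_4→V_5: (-4)(-2) − (-3)(-3) = -1
V_5→V_6: (-3)(2) − (-1)(-2) = -8
V_6→V_7: (-1)(4) − (-1)(2) = -2
V_7→V_8: (-1)(6) − (2)(4) = -14
V_8→V_1: (2)(-3) − (4)(6) = -30
Σ = -106
Signed area = Σ/2 = -53 (negative ⇒ clockwise traversal).

-53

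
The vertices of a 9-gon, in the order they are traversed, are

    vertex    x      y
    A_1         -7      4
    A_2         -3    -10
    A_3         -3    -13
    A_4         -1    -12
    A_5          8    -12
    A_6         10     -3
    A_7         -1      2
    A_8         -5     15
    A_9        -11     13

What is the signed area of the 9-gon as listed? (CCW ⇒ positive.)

238.5

Apply the surveyor's formula: 2A = Σ (x_i·y_{i+1} − x_{i+1}·y_i), indices taken mod 9.
A_1→A_2: (-7)(-10) − (-3)(4) = 82
A_2→A_3: (-3)(-13) − (-3)(-10) = 9
A_3→A_4: (-3)(-12) − (-1)(-13) = 23
A_4→A_5: (-1)(-12) − (8)(-12) = 108
A_5→A_6: (8)(-3) − (10)(-12) = 96
A_6→A_7: (10)(2) − (-1)(-3) = 17
A_7→A_8: (-1)(15) − (-5)(2) = -5
A_8→A_9: (-5)(13) − (-11)(15) = 100
A_9→A_1: (-11)(4) − (-7)(13) = 47
Σ = 477
Signed area = Σ/2 = 238.5 (positive ⇒ counter-clockwise traversal).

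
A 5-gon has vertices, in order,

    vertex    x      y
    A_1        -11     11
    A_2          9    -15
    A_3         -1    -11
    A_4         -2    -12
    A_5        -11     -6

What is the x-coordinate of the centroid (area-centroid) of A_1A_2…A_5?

-932/219

Apply the shoelace formula. First the cross-terms c_i = x_i·y_{i+1} − x_{i+1}·y_i:
  66, -114, -10, -120, -187  ⇒  2A = -365, A = -182.5.
Then Σ (x_i + x_{i+1})·c_i = 4660, so x̄ = 4660 / (6·(-182.5)) = -932/219.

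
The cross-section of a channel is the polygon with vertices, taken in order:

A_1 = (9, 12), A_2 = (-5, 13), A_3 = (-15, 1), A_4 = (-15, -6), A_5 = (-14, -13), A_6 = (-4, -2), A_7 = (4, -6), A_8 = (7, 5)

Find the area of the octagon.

346

Apply the shoelace formula: 2A = Σ (x_i·y_{i+1} − x_{i+1}·y_i), indices taken mod 8.
A_1→A_2: (9)(13) − (-5)(12) = 177
A_2→A_3: (-5)(1) − (-15)(13) = 190
A_3→A_4: (-15)(-6) − (-15)(1) = 105
A_4→A_5: (-15)(-13) − (-14)(-6) = 111
A_5→A_6: (-14)(-2) − (-4)(-13) = -24
A_6→A_7: (-4)(-6) − (4)(-2) = 32
A_7→A_8: (4)(5) − (7)(-6) = 62
A_8→A_1: (7)(12) − (9)(5) = 39
Σ = 692
Area = |Σ|/2 = 346.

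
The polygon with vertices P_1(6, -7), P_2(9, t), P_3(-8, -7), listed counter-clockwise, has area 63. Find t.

The doubled signed area Σ (x_i y_{i+1} − x_{i+1} y_i) is linear in t.
With t=0 it equals 98; the coefficient of t is 14 (from the two edges through P_2).
So 14·t + 98 = 2·63 = 126 ⇒ t = 2.

2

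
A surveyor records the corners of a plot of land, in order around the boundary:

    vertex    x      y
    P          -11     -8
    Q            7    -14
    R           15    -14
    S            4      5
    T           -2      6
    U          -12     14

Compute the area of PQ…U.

390.5

Σ = (210) + (112) + (131) + (34) + (44) + (250) = 781
Area = |Σ|/2 = 390.5.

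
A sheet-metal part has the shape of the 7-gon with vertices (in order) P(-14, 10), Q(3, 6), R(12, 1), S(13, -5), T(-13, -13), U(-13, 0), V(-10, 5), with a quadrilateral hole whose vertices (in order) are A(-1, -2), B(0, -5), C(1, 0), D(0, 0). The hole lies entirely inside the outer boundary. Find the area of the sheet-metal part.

372

Outer boundary:
Apply Gauss's area formula: 2A = Σ (x_i·y_{i+1} − x_{i+1}·y_i), indices taken mod 7.
P→Q: (-14)(6) − (3)(10) = -114
Q→R: (3)(1) − (12)(6) = -69
R→S: (12)(-5) − (13)(1) = -73
S→T: (13)(-13) − (-13)(-5) = -234
T→U: (-13)(0) − (-13)(-13) = -169
U→V: (-13)(5) − (-10)(0) = -65
V→P: (-10)(10) − (-14)(5) = -30
Σ = -754
Area = |Σ|/2 = 377.
Hole:
Apply the shoelace (surveyor's) formula: 2A = Σ (x_i·y_{i+1} − x_{i+1}·y_i), indices taken mod 4.
A→B: (-1)(-5) − (0)(-2) = 5
B→C: (0)(0) − (1)(-5) = 5
C→D: (1)(0) − (0)(0) = 0
D→A: (0)(-2) − (-1)(0) = 0
Σ = 10
Area = |Σ|/2 = 5.
Net area = 377 − 5 = 372.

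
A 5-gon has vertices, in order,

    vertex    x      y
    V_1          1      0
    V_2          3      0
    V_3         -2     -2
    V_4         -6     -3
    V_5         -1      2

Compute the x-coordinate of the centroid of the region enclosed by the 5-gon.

-49/29

Apply the surveyor's formula. First the cross-terms c_i = x_i·y_{i+1} − x_{i+1}·y_i:
  0, -6, -6, -15, -2  ⇒  2A = -29, A = -14.5.
Then Σ (x_i + x_{i+1})·c_i = 147, so x̄ = 147 / (6·(-14.5)) = -49/29.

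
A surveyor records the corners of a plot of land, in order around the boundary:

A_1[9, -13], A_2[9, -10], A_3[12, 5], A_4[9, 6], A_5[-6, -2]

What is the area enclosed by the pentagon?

Apply Gauss's area formula: 2A = Σ (x_i·y_{i+1} − x_{i+1}·y_i), indices taken mod 5.
Σ = (27) + (165) + (27) + (18) + (96) = 333
Area = |Σ|/2 = 166.5.

166.5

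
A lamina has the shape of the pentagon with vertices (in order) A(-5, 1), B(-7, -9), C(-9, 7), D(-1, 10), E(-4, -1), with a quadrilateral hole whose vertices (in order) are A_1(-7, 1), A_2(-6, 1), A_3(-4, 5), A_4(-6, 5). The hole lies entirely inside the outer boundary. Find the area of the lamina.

Outer boundary:
A→B: (-5)(-9) − (-7)(1) = 52
B→C: (-7)(7) − (-9)(-9) = -130
C→D: (-9)(10) − (-1)(7) = -83
D→E: (-1)(-1) − (-4)(10) = 41
E→A: (-4)(1) − (-5)(-1) = -9
Σ = -129
Area = |Σ|/2 = 64.5.
Hole:
Apply Gauss's area formula: 2A = Σ (x_i·y_{i+1} − x_{i+1}·y_i), indices taken mod 4.
A_1→A_2: (-7)(1) − (-6)(1) = -1
A_2→A_3: (-6)(5) − (-4)(1) = -26
A_3→A_4: (-4)(5) − (-6)(5) = 10
A_4→A_1: (-6)(1) − (-7)(5) = 29
Σ = 12
Area = |Σ|/2 = 6.
Net area = 64.5 − 6 = 58.5.

58.5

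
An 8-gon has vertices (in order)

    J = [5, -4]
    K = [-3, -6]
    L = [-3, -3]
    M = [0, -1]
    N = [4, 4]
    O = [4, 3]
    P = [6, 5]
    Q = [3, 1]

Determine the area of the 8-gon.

J→K: (5)(-6) − (-3)(-4) = -42
K→L: (-3)(-3) − (-3)(-6) = -9
L→M: (-3)(-1) − (0)(-3) = 3
M→N: (0)(4) − (4)(-1) = 4
N→O: (4)(3) − (4)(4) = -4
O→P: (4)(5) − (6)(3) = 2
P→Q: (6)(1) − (3)(5) = -9
Q→J: (3)(-4) − (5)(1) = -17
Σ = -72
Area = |Σ|/2 = 36.

36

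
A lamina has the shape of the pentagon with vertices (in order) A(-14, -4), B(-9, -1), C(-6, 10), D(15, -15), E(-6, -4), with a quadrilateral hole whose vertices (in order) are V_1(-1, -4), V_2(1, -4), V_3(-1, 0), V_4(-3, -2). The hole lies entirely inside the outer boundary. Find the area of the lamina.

172

Outer boundary:
Apply the shoelace (surveyor's) formula: 2A = Σ (x_i·y_{i+1} − x_{i+1}·y_i), indices taken mod 5.
Σ = (-22) + (-96) + (-60) + (-150) + (-32) = -360
Area = |Σ|/2 = 180.
Hole:
Apply the shoelace (surveyor's) formula: 2A = Σ (x_i·y_{i+1} − x_{i+1}·y_i), indices taken mod 4.
Cross-terms: 8, -4, 2, 10  ⇒  Σ = 16
Area = |Σ|/2 = 8.
Net area = 180 − 8 = 172.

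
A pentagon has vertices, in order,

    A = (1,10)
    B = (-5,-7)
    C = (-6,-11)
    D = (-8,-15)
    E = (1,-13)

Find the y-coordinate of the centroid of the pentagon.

-5.93

Apply the shoelace (surveyor's) formula. First the cross-terms c_i = x_i·y_{i+1} − x_{i+1}·y_i:
  43, 13, 2, 119, 23  ⇒  2A = 200, A = 100.
Then Σ (y_i + y_{i+1})·c_i = -3558, so ȳ = -3558 / (6·100) = -5.93.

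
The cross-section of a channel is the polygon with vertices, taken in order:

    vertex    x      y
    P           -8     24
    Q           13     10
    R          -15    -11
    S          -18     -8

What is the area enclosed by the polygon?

Cross-terms: -392, 7, -78, -496  ⇒  Σ = -959
Area = |Σ|/2 = 479.5.

479.5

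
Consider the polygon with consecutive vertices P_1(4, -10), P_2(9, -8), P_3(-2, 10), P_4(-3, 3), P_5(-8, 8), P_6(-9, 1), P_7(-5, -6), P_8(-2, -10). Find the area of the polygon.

P_1→P_2: (4)(-8) − (9)(-10) = 58
P_2→P_3: (9)(10) − (-2)(-8) = 74
P_3→P_4: (-2)(3) − (-3)(10) = 24
P_4→P_5: (-3)(8) − (-8)(3) = 0
P_5→P_6: (-8)(1) − (-9)(8) = 64
P_6→P_7: (-9)(-6) − (-5)(1) = 59
P_7→P_8: (-5)(-10) − (-2)(-6) = 38
P_8→P_1: (-2)(-10) − (4)(-10) = 60
Σ = 377
Area = |Σ|/2 = 188.5.

188.5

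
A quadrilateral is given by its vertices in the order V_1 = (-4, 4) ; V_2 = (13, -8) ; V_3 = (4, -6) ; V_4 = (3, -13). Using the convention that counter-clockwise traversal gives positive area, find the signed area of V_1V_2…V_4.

-70

Apply the surveyor's formula: 2A = Σ (x_i·y_{i+1} − x_{i+1}·y_i), indices taken mod 4.
V_1→V_2: (-4)(-8) − (13)(4) = -20
V_2→V_3: (13)(-6) − (4)(-8) = -46
V_3→V_4: (4)(-13) − (3)(-6) = -34
V_4→V_1: (3)(4) − (-4)(-13) = -40
Σ = -140
Signed area = Σ/2 = -70 (negative ⇒ clockwise traversal).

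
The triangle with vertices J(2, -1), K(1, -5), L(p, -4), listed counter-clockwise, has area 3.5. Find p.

3

The doubled signed area Σ (x_i y_{i+1} − x_{i+1} y_i) is linear in p.
With p=0 it equals -5; the coefficient of p is 4 (from the two edges through L).
So 4·p + -5 = 2·3.5 = 7 ⇒ p = 3.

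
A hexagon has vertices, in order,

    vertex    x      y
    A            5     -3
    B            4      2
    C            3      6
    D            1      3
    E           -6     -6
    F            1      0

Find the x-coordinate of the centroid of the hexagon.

Apply the shoelace (surveyor's) formula. First the cross-terms c_i = x_i·y_{i+1} − x_{i+1}·y_i:
  22, 18, 3, 12, 6, -3  ⇒  2A = 58, A = 29.
Then Σ (x_i + x_{i+1})·c_i = 228, so x̄ = 228 / (6·29) = 38/29.

38/29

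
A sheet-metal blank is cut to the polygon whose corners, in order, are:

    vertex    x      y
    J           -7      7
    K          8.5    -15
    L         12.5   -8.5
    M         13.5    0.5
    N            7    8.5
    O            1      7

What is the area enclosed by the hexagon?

J→K: (-7)(-15) − (8.5)(7) = 45.5
K→L: (8.5)(-8.5) − (12.5)(-15) = 115.25
L→M: (12.5)(0.5) − (13.5)(-8.5) = 121
M→N: (13.5)(8.5) − (7)(0.5) = 111.25
N→O: (7)(7) − (1)(8.5) = 40.5
O→J: (1)(7) − (-7)(7) = 56
Σ = 489.5
Area = |Σ|/2 = 244.75.

244.75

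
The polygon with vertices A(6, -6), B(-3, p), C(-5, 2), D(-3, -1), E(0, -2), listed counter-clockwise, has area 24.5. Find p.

The doubled signed area Σ (x_i y_{i+1} − x_{i+1} y_i) is linear in p.
With p=0 it equals 5; the coefficient of p is 11 (from the two edges through B).
So 11·p + 5 = 2·24.5 = 49 ⇒ p = 4.

4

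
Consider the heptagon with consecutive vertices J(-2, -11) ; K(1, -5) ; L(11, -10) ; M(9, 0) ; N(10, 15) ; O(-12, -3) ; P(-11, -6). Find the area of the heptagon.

294.5

Apply the shoelace (surveyor's) formula: 2A = Σ (x_i·y_{i+1} − x_{i+1}·y_i), indices taken mod 7.
J→K: (-2)(-5) − (1)(-11) = 21
K→L: (1)(-10) − (11)(-5) = 45
L→M: (11)(0) − (9)(-10) = 90
M→N: (9)(15) − (10)(0) = 135
N→O: (10)(-3) − (-12)(15) = 150
O→P: (-12)(-6) − (-11)(-3) = 39
P→J: (-11)(-11) − (-2)(-6) = 109
Σ = 589
Area = |Σ|/2 = 294.5.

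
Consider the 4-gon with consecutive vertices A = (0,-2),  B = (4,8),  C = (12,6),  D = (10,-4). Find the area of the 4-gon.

A→B: (0)(8) − (4)(-2) = 8
B→C: (4)(6) − (12)(8) = -72
C→D: (12)(-4) − (10)(6) = -108
D→A: (10)(-2) − (0)(-4) = -20
Σ = -192
Area = |Σ|/2 = 96.

96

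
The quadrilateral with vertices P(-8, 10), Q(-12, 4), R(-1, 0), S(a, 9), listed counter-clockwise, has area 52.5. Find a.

The doubled signed area Σ (x_i y_{i+1} − x_{i+1} y_i) is linear in a.
With a=0 it equals 155; the coefficient of a is 10 (from the two edges through S).
So 10·a + 155 = 2·52.5 = 105 ⇒ a = -5.

-5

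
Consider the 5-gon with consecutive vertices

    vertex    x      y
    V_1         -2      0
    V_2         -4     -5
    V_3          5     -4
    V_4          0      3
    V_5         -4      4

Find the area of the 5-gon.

43

Cross-terms: 10, 41, 15, 12, 8  ⇒  Σ = 86
Area = |Σ|/2 = 43.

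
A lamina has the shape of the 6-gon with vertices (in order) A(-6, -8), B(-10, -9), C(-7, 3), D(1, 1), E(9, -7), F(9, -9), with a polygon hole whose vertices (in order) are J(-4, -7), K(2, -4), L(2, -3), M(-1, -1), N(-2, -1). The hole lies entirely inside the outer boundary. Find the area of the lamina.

126.5

Outer boundary:
Σ = (-26) + (-93) + (-10) + (-16) + (-18) + (-126) = -289
Area = |Σ|/2 = 144.5.
Hole:
Cross-terms: 30, 2, -5, -1, 10  ⇒  Σ = 36
Area = |Σ|/2 = 18.
Net area = 144.5 − 18 = 126.5.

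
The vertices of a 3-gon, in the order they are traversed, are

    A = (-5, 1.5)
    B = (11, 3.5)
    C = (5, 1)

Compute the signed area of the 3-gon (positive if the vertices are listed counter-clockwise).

-14

Apply the shoelace formula: 2A = Σ (x_i·y_{i+1} − x_{i+1}·y_i), indices taken mod 3.
Cross-terms: -34, -6.5, 12.5  ⇒  Σ = -28
Signed area = Σ/2 = -14 (negative ⇒ clockwise traversal).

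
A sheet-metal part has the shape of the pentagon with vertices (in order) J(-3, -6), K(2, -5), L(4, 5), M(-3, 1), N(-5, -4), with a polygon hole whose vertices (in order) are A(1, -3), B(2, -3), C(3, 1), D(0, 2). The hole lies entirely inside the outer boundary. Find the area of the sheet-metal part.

Outer boundary:
Apply the shoelace formula: 2A = Σ (x_i·y_{i+1} − x_{i+1}·y_i), indices taken mod 5.
Cross-terms: 27, 30, 19, 17, 18  ⇒  Σ = 111
Area = |Σ|/2 = 55.5.
Hole:
Σ = (3) + (11) + (6) + (-2) = 18
Area = |Σ|/2 = 9.
Net area = 55.5 − 9 = 46.5.

46.5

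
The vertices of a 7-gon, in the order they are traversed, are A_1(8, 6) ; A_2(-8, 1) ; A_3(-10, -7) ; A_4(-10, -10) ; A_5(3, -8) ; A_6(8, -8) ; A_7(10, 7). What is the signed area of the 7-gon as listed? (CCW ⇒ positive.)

221

Apply the shoelace (surveyor's) formula: 2A = Σ (x_i·y_{i+1} − x_{i+1}·y_i), indices taken mod 7.
A_1→A_2: (8)(1) − (-8)(6) = 56
A_2→A_3: (-8)(-7) − (-10)(1) = 66
A_3→A_4: (-10)(-10) − (-10)(-7) = 30
A_4→A_5: (-10)(-8) − (3)(-10) = 110
A_5→A_6: (3)(-8) − (8)(-8) = 40
A_6→A_7: (8)(7) − (10)(-8) = 136
A_7→A_1: (10)(6) − (8)(7) = 4
Σ = 442
Signed area = Σ/2 = 221 (positive ⇒ counter-clockwise traversal).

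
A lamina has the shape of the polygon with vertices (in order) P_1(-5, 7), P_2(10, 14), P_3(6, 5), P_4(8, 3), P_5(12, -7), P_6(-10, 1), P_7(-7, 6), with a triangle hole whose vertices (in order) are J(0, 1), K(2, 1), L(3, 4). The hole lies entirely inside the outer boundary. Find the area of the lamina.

Outer boundary:
Σ = (-140) + (-34) + (-22) + (-92) + (-58) + (-53) + (-19) = -418
Area = |Σ|/2 = 209.
Hole:
Apply the shoelace (surveyor's) formula: 2A = Σ (x_i·y_{i+1} − x_{i+1}·y_i), indices taken mod 3.
Σ = (-2) + (5) + (3) = 6
Area = |Σ|/2 = 3.
Net area = 209 − 3 = 206.

206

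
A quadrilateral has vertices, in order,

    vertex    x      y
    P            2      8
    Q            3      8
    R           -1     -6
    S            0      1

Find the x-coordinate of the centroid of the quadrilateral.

Apply the shoelace formula. First the cross-terms c_i = x_i·y_{i+1} − x_{i+1}·y_i:
  -8, -10, -1, -2  ⇒  2A = -21, A = -10.5.
Then Σ (x_i + x_{i+1})·c_i = -63, so x̄ = -63 / (6·(-10.5)) = 1.

1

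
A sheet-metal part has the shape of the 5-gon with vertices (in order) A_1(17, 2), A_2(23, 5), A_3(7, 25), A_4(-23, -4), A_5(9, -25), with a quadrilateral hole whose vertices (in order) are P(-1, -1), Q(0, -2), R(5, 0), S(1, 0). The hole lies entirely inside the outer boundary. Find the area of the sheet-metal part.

Outer boundary:
Apply the surveyor's formula: 2A = Σ (x_i·y_{i+1} − x_{i+1}·y_i), indices taken mod 5.
Σ = (39) + (540) + (547) + (611) + (443) = 2180
Area = |Σ|/2 = 1090.
Hole:
Apply the shoelace (surveyor's) formula: 2A = Σ (x_i·y_{i+1} − x_{i+1}·y_i), indices taken mod 4.
Σ = (2) + (10) + (0) + (-1) = 11
Area = |Σ|/2 = 5.5.
Net area = 1090 − 5.5 = 1084.5.

1084.5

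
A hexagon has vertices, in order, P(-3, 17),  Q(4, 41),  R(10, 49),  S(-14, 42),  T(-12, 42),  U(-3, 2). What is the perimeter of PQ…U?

118

|PQ| = √((7)² + (24)²) = √625 = 25
|QR| = √((6)² + (8)²) = √100 = 10
|RS| = √((-24)² + (-7)²) = √625 = 25
|ST| = √((2)² + (0)²) = √4 = 2
|TU| = √((9)² + (-40)²) = √1681 = 41
|UP| = √((0)² + (15)²) = √225 = 15
Perimeter = 25 + 10 + 25 + 2 + 41 + 15 = 118.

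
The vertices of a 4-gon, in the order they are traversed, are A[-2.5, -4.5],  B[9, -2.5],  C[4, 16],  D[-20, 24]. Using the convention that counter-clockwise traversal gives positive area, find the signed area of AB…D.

Σ = (46.75) + (154) + (416) + (150) = 766.75
Signed area = Σ/2 = 383.375 (positive ⇒ counter-clockwise traversal).

383.375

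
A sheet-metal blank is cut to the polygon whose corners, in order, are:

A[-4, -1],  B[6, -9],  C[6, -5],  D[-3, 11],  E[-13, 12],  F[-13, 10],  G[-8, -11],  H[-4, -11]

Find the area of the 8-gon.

238.5

Σ = (42) + (24) + (51) + (107) + (26) + (223) + (44) + (-40) = 477
Area = |Σ|/2 = 238.5.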